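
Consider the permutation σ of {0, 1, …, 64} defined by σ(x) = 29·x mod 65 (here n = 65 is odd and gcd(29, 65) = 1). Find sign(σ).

+1

Trace 61: π^k(61) = [61, 14, 16, 9, 1, 29] for k=0..5.
Cycle lengths of π_29 on ℤ/65ℤ: [6, 6, 6, 6, 6, 6, 6, 6, 3, 3, 3, 3, 2, 2, 1]; 15 cycles in total.
n − c = 65 − 15 = 50; sign = (−1)^50 = +1.
The Jacobi symbol (29|65) = +1 (Zolotarev) agrees.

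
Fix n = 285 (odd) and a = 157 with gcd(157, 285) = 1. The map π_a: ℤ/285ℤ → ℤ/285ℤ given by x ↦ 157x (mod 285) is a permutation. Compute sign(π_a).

-1

Start at x=58: 58 → 271 → 82 → 49 → 283 → 256 → 7 → … (one orbit).
Cycle lengths of π_157 on ℤ/285ℤ: [36, 36, 36, 36, 36, 36, 9, 9, 9, 9, 9, 9, 4, 4, 4, 1, 1, 1]; 18 cycles in total.
With 18 cycles on 285 points, sign = (−1)^{285−18} = -1.
Check: (157/285) = -1 by Zolotarev.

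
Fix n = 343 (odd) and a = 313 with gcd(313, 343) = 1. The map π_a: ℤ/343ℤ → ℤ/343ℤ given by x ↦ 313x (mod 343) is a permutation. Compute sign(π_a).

-1

Orbit of 116 under x↦313x: [116, 293, 128, 276, 295, 68, 18]… (length divides ord_343(313)).
Decompose π into cycles: lengths [42, 42, 42, 42, 42, 42, 42, 6, 6, 6, 6, 6, 6, 6, 6, 1] (16 cycles, including the fixed point 0).
16 cycles on 343: each ℓ→(−1)^(ℓ−1), product (−1)^327 = -1.
Via Zolotarev, sign(π_{313}) = (313|343) = -1.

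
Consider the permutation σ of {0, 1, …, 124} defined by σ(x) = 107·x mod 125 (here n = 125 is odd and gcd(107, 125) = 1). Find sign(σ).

-1

Orbit of 32 under x↦107x: [32, 49, 118, 1, 107, 74, 43]… (length divides ord_125(107)).
The orbit structure of x ↦ 107x mod 125: 12 orbits of sizes [20, 20, 20, 20, 20, 4, 4, 4, 4, 4, 4, 1].
12 cycles on 125: each ℓ→(−1)^(ℓ−1), product (−1)^113 = -1.
Via Zolotarev, sign(π_{107}) = (107|125) = -1.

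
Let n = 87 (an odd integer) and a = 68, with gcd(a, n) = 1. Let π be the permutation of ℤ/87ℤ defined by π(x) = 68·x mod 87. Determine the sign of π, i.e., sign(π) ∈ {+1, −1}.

+1

Start at x=2: 2 → 49 → 26 → 28 → 77 → 16 → 44 → … (one orbit).
π_68 has 5 disjoint cycles with lengths [28, 28, 28, 2, 1] on {0,…,86}.
With 5 cycles on 87 points, sign = (−1)^{87−5} = +1.
The Jacobi symbol (68|87) = +1 (Zolotarev) agrees.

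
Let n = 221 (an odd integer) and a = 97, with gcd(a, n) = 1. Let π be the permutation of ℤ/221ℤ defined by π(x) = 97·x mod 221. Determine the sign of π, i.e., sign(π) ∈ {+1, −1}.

Trace 80: π^k(80) = [80, 25, 215, 81, 122, 121, 24] for k=0..6.
π_97 has 7 disjoint cycles with lengths [48, 48, 48, 48, 16, 12, 1] on {0,…,220}.
With 7 cycles on 221 points, sign = (−1)^{221−7} = +1.
Check: (97/221) = +1 by Zolotarev.

+1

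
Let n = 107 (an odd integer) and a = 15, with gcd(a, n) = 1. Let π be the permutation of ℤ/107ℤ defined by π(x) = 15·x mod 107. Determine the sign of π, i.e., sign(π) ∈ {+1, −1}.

-1

Start at x=56: 56 → 91 → 81 → 38 → 35 → 97 → 64 → … (one orbit).
Cycle lengths of π_15 on ℤ/107ℤ: [106, 1]; 2 cycles in total.
Σ(ℓ_i−1) = 107−2 = 105; sign = (−1)^105 = -1.
Via Zolotarev, sign(π_{15}) = (15|107) = -1.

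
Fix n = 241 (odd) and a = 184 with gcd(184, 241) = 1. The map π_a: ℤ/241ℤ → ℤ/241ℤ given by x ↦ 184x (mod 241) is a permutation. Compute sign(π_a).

-1

Start at x=64: 64 → 208 → 194 → 28 → 91 → 115 → 193 → … (one orbit).
Cycle lengths of π_184 on ℤ/241ℤ: [80, 80, 80, 1]; 4 cycles in total.
4 cycles on 241: each ℓ→(−1)^(ℓ−1), product (−1)^237 = -1.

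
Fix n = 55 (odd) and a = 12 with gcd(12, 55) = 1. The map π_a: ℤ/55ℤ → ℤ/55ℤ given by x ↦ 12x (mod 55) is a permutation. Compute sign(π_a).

-1

Start at x=23: 23 → 1 → 12 → 34 → 23 (one orbit).
Cycle lengths of π_12 on ℤ/55ℤ: [4, 4, 4, 4, 4, 4, 4, 4, 4, 4, 4, 1, 1, 1, 1, 1, 1, 1, 1, 1, 1, 1]; 22 cycles in total.
Σ(ℓ_i−1) = 55−22 = 33; sign = (−1)^33 = -1.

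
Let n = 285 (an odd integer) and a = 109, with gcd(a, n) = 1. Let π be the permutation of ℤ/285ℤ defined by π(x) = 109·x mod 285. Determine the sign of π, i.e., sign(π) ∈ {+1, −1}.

-1

Orbit of 226 under x↦109x: [226, 124, 121, 79, 61, 94, 271]… (length divides ord_285(109)).
The orbit structure of x ↦ 109x mod 285: 24 orbits of sizes [18, 18, 18, 18, 18, 18, 18, 18, 18, 18, 18, 18, 18, 18, 18, 2, 2, 2, 2, 2, 2, 1, 1, 1].
285 − 24 = 261 transpositions; sign(π) = (−1)^261 = -1.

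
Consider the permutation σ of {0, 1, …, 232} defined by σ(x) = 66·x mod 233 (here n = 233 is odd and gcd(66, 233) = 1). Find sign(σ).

+1

Trace 129: π^k(129) = [129, 126, 161, 141, 219, 8, 62] for k=0..6.
Decompose π into cycles: lengths [116, 116, 1] (3 cycles, including the fixed point 0).
n − c = 233 − 3 = 230; sign = (−1)^230 = +1.
The Jacobi symbol (66|233) = +1 (Zolotarev) agrees.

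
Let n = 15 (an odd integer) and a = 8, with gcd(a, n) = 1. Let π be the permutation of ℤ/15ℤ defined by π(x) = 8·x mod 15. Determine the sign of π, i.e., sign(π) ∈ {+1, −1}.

+1

Trace 4: π^k(4) = [4, 2, 1, 8] for k=0..3.
The orbit structure of x ↦ 8x mod 15: 5 orbits of sizes [4, 4, 4, 2, 1].
sign(π) = (−1)^{n − #cycles} = (−1)^{15−5} = (−1)^10 = +1.
Check: (8/15) = +1 by Zolotarev.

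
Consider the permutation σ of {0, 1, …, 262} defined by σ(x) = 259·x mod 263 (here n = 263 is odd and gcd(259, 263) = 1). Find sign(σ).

Orbit of 85 under x↦259x: [85, 186, 45, 83, 194, 13, 211]… (length divides ord_263(259)).
π_259 has 2 disjoint cycles with lengths [262, 1] on {0,…,262}.
263 − 2 = 261 transpositions; sign(π) = (−1)^261 = -1.
Zolotarev: (259|263) = -1, matching the cycle-count sign.

-1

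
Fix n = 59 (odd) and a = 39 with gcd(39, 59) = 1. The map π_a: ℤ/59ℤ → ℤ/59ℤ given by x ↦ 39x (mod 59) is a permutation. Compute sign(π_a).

Start at x=24: 24 → 51 → 42 → 45 → 44 → 5 → 18 → … (one orbit).
The orbit structure of x ↦ 39x mod 59: 2 orbits of sizes [58, 1].
Σ(ℓ_i−1) = 59−2 = 57; sign = (−1)^57 = -1.

-1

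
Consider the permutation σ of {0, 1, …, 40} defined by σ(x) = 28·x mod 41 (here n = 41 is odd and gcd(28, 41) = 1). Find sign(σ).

Orbit of 17 under x↦28x: [17, 25, 3, 2, 15, 10, 34]… (length divides ord_41(28)).
2 cycles of lengths [40, 1].
Σ(ℓ_i−1) = 41−2 = 39; sign = (−1)^39 = -1.
Zolotarev: (28|41) = -1, matching the cycle-count sign.

-1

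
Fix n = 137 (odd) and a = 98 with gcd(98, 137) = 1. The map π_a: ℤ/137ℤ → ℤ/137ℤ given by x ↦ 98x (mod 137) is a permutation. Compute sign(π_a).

Start at x=19: 19 → 81 → 129 → 38 → 25 → 121 → 76 → … (one orbit).
π_98 has 3 disjoint cycles with lengths [68, 68, 1] on {0,…,136}.
Σ(ℓ_i−1) = 137−3 = 134; sign = (−1)^134 = +1.

+1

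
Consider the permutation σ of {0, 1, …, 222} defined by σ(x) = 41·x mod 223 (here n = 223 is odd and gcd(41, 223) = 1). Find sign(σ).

Start at x=7: 7 → 64 → 171 → 98 → 4 → 164 → 34 → … (one orbit).
7 cycles of lengths [37, 37, 37, 37, 37, 37, 1].
n − c = 223 − 7 = 216; sign = (−1)^216 = +1.
Check: (41/223) = +1 by Zolotarev.

+1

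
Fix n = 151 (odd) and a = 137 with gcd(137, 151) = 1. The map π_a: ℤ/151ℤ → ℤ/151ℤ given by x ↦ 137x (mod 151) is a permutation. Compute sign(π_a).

Orbit of 69 under x↦137x: [69, 91, 85, 18, 50, 55, 136]… (length divides ord_151(137)).
The orbit structure of x ↦ 137x mod 151: 3 orbits of sizes [75, 75, 1].
Σ(ℓ_i−1) = 151−3 = 148; sign = (−1)^148 = +1.
Check: (137/151) = +1 by Zolotarev.

+1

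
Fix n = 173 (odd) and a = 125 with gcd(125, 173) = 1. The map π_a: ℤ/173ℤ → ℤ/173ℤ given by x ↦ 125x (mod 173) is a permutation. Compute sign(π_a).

Trace 68: π^k(68) = [68, 23, 107, 54, 3, 29, 165] for k=0..6.
Cycle lengths of π_125 on ℤ/173ℤ: [172, 1]; 2 cycles in total.
173 − 2 = 171 transpositions; sign(π) = (−1)^171 = -1.

-1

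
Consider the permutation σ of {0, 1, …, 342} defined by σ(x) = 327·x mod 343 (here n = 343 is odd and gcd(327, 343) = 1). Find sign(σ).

-1

Start at x=24: 24 → 302 → 313 → 137 → 209 → 86 → 339 → … (one orbit).
Cycle type of π: 294 + 42 + 6 + 1; total 4 cycles.
n − c = 343 − 4 = 339; sign = (−1)^339 = -1.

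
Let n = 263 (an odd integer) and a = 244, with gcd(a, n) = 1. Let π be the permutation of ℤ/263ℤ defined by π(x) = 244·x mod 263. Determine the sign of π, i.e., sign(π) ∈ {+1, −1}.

Trace 243: π^k(243) = [243, 117, 144, 157, 173, 132, 122] for k=0..6.
The orbit structure of x ↦ 244x mod 263: 3 orbits of sizes [131, 131, 1].
263 − 3 = 260 transpositions; sign(π) = (−1)^260 = +1.

+1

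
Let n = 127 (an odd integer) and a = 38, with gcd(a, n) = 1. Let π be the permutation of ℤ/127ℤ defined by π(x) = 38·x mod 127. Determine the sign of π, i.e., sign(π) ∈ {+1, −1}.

Start at x=50: 50 → 122 → 64 → 19 → 87 → 4 → 25 → … (one orbit).
Cycle type of π: 21×6 + 1; total 7 cycles.
n − c = 127 − 7 = 120; sign = (−1)^120 = +1.
(38|127)_J = +1 (Zolotarev's lemma cross-check).

+1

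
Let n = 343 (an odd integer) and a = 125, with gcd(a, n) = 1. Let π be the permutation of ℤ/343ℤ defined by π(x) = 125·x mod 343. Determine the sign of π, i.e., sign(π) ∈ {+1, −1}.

Trace 64: π^k(64) = [64, 111, 155, 167, 295, 174, 141] for k=0..6.
Decompose π into cycles: lengths [98, 98, 98, 14, 14, 14, 2, 2, 2, 1] (10 cycles, including the fixed point 0).
Σ(ℓ_i−1) = 343−10 = 333; sign = (−1)^333 = -1.
The Jacobi symbol (125|343) = -1 (Zolotarev) agrees.

-1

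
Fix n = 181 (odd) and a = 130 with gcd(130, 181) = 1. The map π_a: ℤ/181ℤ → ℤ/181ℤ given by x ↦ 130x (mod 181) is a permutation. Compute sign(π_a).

Trace 29: π^k(29) = [29, 150, 133, 95, 42, 30, 99] for k=0..6.
Decompose π into cycles: lengths [60, 60, 60, 1] (4 cycles, including the fixed point 0).
4 cycles on 181: each ℓ→(−1)^(ℓ−1), product (−1)^177 = -1.

-1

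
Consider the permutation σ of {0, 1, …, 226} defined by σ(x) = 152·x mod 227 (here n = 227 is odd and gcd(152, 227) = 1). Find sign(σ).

-1

Start at x=57: 57 → 38 → 101 → 143 → 171 → 114 → 76 → … (one orbit).
Decompose π into cycles: lengths [226, 1] (2 cycles, including the fixed point 0).
2 cycles on 227: each ℓ→(−1)^(ℓ−1), product (−1)^225 = -1.
Via Zolotarev, sign(π_{152}) = (152|227) = -1.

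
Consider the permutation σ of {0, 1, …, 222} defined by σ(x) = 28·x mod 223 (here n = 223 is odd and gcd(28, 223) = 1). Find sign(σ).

+1

Orbit of 16 under x↦28x: [16, 2, 56, 7, 196, 136, 17]… (length divides ord_223(28)).
Cycle lengths of π_28 on ℤ/223ℤ: [37, 37, 37, 37, 37, 37, 1]; 7 cycles in total.
sign(π) = (−1)^{n − #cycles} = (−1)^{223−7} = (−1)^216 = +1.
Via Zolotarev, sign(π_{28}) = (28|223) = +1.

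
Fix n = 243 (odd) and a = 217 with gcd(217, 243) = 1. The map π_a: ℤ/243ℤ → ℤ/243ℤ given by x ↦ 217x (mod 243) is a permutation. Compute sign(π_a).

+1

Orbit of 136 under x↦217x: [136, 109, 82, 55, 28, 1, 217]… (length divides ord_243(217)).
The orbit structure of x ↦ 217x mod 243: 63 orbits of sizes [9, 9, 9, 9, 9, 9, 9, 9, 9, 9, 9, 9, 9, 9, 9, 9, 9, 9, 3, 3, 3, 3, 3, 3, 3, 3, 3, 3, 3, 3, 3, 3, 3, 3, 3, 3, 1, 1, 1, 1, 1, 1, 1, 1, 1, 1, 1, 1, 1, 1, 1, 1, 1, 1, 1, 1, 1, 1, 1, 1, 1, 1, 1].
243 − 63 = 180 transpositions; sign(π) = (−1)^180 = +1.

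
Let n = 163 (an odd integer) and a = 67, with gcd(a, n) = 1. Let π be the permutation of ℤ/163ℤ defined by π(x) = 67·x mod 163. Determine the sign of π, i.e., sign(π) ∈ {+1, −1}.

Trace 159: π^k(159) = [159, 58, 137, 51, 157, 87, 124] for k=0..6.
The orbit structure of x ↦ 67x mod 163: 2 orbits of sizes [162, 1].
Σ(ℓ_i−1) = 163−2 = 161; sign = (−1)^161 = -1.

-1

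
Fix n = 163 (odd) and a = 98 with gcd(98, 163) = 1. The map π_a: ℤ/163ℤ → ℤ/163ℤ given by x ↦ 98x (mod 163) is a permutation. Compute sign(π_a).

-1

Start at x=61: 61 → 110 → 22 → 37 → 40 → 8 → 132 → … (one orbit).
The orbit structure of x ↦ 98x mod 163: 4 orbits of sizes [54, 54, 54, 1].
4 cycles on 163: each ℓ→(−1)^(ℓ−1), product (−1)^159 = -1.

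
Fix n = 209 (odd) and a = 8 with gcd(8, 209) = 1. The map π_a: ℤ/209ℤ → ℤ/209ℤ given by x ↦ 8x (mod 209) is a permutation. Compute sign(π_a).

Trace 49: π^k(49) = [49, 183, 1, 8, 64, 94, 125] for k=0..6.
The orbit structure of x ↦ 8x mod 209: 11 orbits of sizes [30, 30, 30, 30, 30, 30, 10, 6, 6, 6, 1].
11 cycles on 209: each ℓ→(−1)^(ℓ−1), product (−1)^198 = +1.

+1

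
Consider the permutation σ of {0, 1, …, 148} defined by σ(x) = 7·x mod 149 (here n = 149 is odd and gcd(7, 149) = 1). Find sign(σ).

Start at x=127: 127 → 144 → 114 → 53 → 73 → 64 → 1 → … (one orbit).
Cycle type of π: 74×2 + 1; total 3 cycles.
n − c = 149 − 3 = 146; sign = (−1)^146 = +1.
(7|149)_J = +1 (Zolotarev's lemma cross-check).

+1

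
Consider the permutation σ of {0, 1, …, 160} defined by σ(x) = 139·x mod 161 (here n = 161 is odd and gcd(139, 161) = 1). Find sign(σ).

Trace 139: π^k(139) = [139, 1] for k=0..1.
Decompose π into cycles: lengths [2, 2, 2, 2, 2, 2, 2, 2, 2, 2, 2, 2, 2, 2, 2, 2, 2, 2, 2, 2, 2, 2, 2, 2, 2, 2, 2, 2, 2, 2, 2, 2, 2, 2, 2, 2, 2, 2, 2, 2, 2, 2, 2, 2, 2, 2, 2, 2, 2, 2, 2, 2, 2, 2, 2, 2, 2, 2, 2, 2, 2, 2, 2, 2, 2, 2, 2, 2, 2, 1, 1, 1, 1, 1, 1, 1, 1, 1, 1, 1, 1, 1, 1, 1, 1, 1, 1, 1, 1, 1, 1, 1] (92 cycles, including the fixed point 0).
161 − 92 = 69 transpositions; sign(π) = (−1)^69 = -1.
Zolotarev: (139|161) = -1, matching the cycle-count sign.

-1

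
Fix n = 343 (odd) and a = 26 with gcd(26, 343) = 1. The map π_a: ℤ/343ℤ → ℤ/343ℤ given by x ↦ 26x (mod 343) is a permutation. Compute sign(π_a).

Start at x=45: 45 → 141 → 236 → 305 → 41 → 37 → 276 → … (one orbit).
The orbit structure of x ↦ 26x mod 343: 4 orbits of sizes [294, 42, 6, 1].
sign(π) = (−1)^{n − #cycles} = (−1)^{343−4} = (−1)^339 = -1.
Check: (26/343) = -1 by Zolotarev.

-1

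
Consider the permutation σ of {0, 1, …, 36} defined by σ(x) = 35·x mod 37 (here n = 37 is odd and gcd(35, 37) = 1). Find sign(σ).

Start at x=21: 21 → 32 → 10 → 17 → 3 → 31 → 12 → … (one orbit).
Cycle type of π: 36 + 1; total 2 cycles.
n − c = 37 − 2 = 35; sign = (−1)^35 = -1.
(35|37)_J = -1 (Zolotarev's lemma cross-check).

-1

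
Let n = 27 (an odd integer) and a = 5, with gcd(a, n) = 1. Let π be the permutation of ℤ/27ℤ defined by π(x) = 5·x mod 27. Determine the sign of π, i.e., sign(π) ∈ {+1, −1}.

Start at x=25: 25 → 17 → 4 → 20 → 19 → 14 → 16 → … (one orbit).
The orbit structure of x ↦ 5x mod 27: 4 orbits of sizes [18, 6, 2, 1].
sign(π) = (−1)^{n − #cycles} = (−1)^{27−4} = (−1)^23 = -1.
Check: (5/27) = -1 by Zolotarev.

-1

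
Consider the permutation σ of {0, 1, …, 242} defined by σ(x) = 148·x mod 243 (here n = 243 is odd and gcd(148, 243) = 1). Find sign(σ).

+1

Trace 82: π^k(82) = [82, 229, 115, 10, 22, 97, 19] for k=0..6.
Cycle type of π: 81×2 + 27×2 + 9×2 + 3×2 + 1×3; total 11 cycles.
Σ(ℓ_i−1) = 243−11 = 232; sign = (−1)^232 = +1.
Check: (148/243) = +1 by Zolotarev.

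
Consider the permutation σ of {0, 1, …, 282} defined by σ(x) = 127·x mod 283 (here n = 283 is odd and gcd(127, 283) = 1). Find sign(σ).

+1

Start at x=251: 251 → 181 → 64 → 204 → 155 → 158 → 256 → … (one orbit).
Cycle type of π: 47×6 + 1; total 7 cycles.
sign(π) = (−1)^{n − #cycles} = (−1)^{283−7} = (−1)^276 = +1.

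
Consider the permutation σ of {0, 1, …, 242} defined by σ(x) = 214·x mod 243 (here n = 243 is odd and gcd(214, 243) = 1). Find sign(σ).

Orbit of 52 under x↦214x: [52, 193, 235, 232, 76, 226, 7]… (length divides ord_243(214)).
Cycle lengths of π_214 on ℤ/243ℤ: [81, 81, 27, 27, 9, 9, 3, 3, 1, 1, 1]; 11 cycles in total.
243 − 11 = 232 transpositions; sign(π) = (−1)^232 = +1.

+1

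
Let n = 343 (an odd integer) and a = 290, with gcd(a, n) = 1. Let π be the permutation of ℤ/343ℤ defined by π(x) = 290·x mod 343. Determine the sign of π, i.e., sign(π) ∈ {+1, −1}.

Trace 201: π^k(201) = [201, 323, 31, 72, 300, 221, 292] for k=0..6.
π_290 has 4 disjoint cycles with lengths [294, 42, 6, 1] on {0,…,342}.
With 4 cycles on 343 points, sign = (−1)^{343−4} = -1.
Zolotarev: (290|343) = -1, matching the cycle-count sign.

-1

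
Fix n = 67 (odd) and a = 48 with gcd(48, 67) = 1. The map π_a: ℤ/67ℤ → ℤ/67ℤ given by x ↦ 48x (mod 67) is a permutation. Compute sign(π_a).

-1

Trace 47: π^k(47) = [47, 45, 16, 31, 14, 2, 29] for k=0..6.
2 cycles of lengths [66, 1].
2 cycles on 67: each ℓ→(−1)^(ℓ−1), product (−1)^65 = -1.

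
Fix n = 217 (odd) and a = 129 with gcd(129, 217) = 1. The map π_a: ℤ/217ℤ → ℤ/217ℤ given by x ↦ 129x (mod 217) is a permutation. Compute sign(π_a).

Start at x=129: 129 → 149 → 125 → 67 → 180 → 1 → 129 (one orbit).
Cycle lengths of π_129 on ℤ/217ℤ: [6, 6, 6, 6, 6, 6, 6, 6, 6, 6, 6, 6, 6, 6, 6, 6, 6, 6, 6, 6, 6, 6, 6, 6, 6, 6, 6, 6, 6, 6, 6, 3, 3, 3, 3, 3, 3, 3, 3, 3, 3, 1]; 42 cycles in total.
With 42 cycles on 217 points, sign = (−1)^{217−42} = -1.
Check: (129/217) = -1 by Zolotarev.

-1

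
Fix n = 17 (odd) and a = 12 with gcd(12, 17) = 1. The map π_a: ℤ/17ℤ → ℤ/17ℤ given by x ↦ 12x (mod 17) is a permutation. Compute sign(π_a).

Orbit of 14 under x↦12x: [14, 15, 10, 1, 12, 8, 11]… (length divides ord_17(12)).
π_12 has 2 disjoint cycles with lengths [16, 1] on {0,…,16}.
Σ(ℓ_i−1) = 17−2 = 15; sign = (−1)^15 = -1.
Zolotarev: (12|17) = -1, matching the cycle-count sign.

-1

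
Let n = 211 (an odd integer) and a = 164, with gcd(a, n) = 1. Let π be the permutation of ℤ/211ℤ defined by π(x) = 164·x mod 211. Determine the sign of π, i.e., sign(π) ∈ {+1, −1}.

Orbit of 124 under x↦164x: [124, 80, 38, 113, 175, 4, 23]… (length divides ord_211(164)).
Cycle lengths of π_164 on ℤ/211ℤ: [210, 1]; 2 cycles in total.
2 cycles on 211: each ℓ→(−1)^(ℓ−1), product (−1)^209 = -1.
(164|211)_J = -1 (Zolotarev's lemma cross-check).

-1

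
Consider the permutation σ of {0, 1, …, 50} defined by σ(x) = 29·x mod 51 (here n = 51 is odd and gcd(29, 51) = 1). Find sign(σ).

Start at x=16: 16 → 5 → 43 → 23 → 4 → 14 → 49 → … (one orbit).
π_29 has 5 disjoint cycles with lengths [16, 16, 16, 2, 1] on {0,…,50}.
n − c = 51 − 5 = 46; sign = (−1)^46 = +1.

+1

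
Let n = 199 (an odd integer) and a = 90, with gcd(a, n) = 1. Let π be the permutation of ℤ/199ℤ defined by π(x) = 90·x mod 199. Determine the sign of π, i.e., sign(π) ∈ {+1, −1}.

Orbit of 139 under x↦90x: [139, 172, 157, 1, 90, 140, 63]… (length divides ord_199(90)).
Cycle lengths of π_90 on ℤ/199ℤ: [33, 33, 33, 33, 33, 33, 1]; 7 cycles in total.
With 7 cycles on 199 points, sign = (−1)^{199−7} = +1.
(90|199)_J = +1 (Zolotarev's lemma cross-check).

+1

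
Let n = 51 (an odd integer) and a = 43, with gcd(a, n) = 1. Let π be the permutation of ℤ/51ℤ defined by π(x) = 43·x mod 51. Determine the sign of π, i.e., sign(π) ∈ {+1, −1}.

+1

Trace 19: π^k(19) = [19, 1, 43, 13, 49, 16, 25] for k=0..6.
9 cycles of lengths [8, 8, 8, 8, 8, 8, 1, 1, 1].
sign(π) = (−1)^{n − #cycles} = (−1)^{51−9} = (−1)^42 = +1.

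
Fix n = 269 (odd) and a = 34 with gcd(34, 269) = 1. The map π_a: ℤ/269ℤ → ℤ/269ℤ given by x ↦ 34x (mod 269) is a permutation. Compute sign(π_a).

Start at x=80: 80 → 30 → 213 → 248 → 93 → 203 → 177 → … (one orbit).
Cycle type of π: 134×2 + 1; total 3 cycles.
Σ(ℓ_i−1) = 269−3 = 266; sign = (−1)^266 = +1.

+1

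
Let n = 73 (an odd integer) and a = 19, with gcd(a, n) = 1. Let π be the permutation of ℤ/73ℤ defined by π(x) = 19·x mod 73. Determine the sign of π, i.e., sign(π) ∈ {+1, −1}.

Trace 23: π^k(23) = [23, 72, 54, 4, 3, 57, 61] for k=0..6.
3 cycles of lengths [36, 36, 1].
sign(π) = (−1)^{n − #cycles} = (−1)^{73−3} = (−1)^70 = +1.

+1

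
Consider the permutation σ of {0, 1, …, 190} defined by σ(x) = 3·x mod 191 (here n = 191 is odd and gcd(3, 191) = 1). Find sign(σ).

+1

Start at x=77: 77 → 40 → 120 → 169 → 125 → 184 → 170 → … (one orbit).
3 cycles of lengths [95, 95, 1].
Σ(ℓ_i−1) = 191−3 = 188; sign = (−1)^188 = +1.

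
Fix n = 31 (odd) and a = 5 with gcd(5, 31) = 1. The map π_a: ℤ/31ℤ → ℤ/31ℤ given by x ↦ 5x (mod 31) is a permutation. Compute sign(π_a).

Start at x=25: 25 → 1 → 5 → 25 (one orbit).
Cycle lengths of π_5 on ℤ/31ℤ: [3, 3, 3, 3, 3, 3, 3, 3, 3, 3, 1]; 11 cycles in total.
11 cycles on 31: each ℓ→(−1)^(ℓ−1), product (−1)^20 = +1.
The Jacobi symbol (5|31) = +1 (Zolotarev) agrees.

+1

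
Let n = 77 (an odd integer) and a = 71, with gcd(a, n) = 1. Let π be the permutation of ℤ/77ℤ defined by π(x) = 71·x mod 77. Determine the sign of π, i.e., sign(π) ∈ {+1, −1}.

+1

Trace 36: π^k(36) = [36, 15, 64, 1, 71] for k=0..4.
Cycle lengths of π_71 on ℤ/77ℤ: [5, 5, 5, 5, 5, 5, 5, 5, 5, 5, 5, 5, 5, 5, 1, 1, 1, 1, 1, 1, 1]; 21 cycles in total.
21 cycles on 77: each ℓ→(−1)^(ℓ−1), product (−1)^56 = +1.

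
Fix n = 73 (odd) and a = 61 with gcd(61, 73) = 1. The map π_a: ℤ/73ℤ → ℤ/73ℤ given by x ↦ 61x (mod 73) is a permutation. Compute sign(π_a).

+1

Start at x=8: 8 → 50 → 57 → 46 → 32 → 54 → 9 → … (one orbit).
The orbit structure of x ↦ 61x mod 73: 3 orbits of sizes [36, 36, 1].
With 3 cycles on 73 points, sign = (−1)^{73−3} = +1.
The Jacobi symbol (61|73) = +1 (Zolotarev) agrees.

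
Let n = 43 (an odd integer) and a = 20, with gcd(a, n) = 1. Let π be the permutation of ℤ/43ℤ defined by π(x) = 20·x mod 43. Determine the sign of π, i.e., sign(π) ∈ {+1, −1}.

-1

Orbit of 27 under x↦20x: [27, 24, 7, 11, 5, 14, 22]… (length divides ord_43(20)).
Cycle lengths of π_20 on ℤ/43ℤ: [42, 1]; 2 cycles in total.
n − c = 43 − 2 = 41; sign = (−1)^41 = -1.
The Jacobi symbol (20|43) = -1 (Zolotarev) agrees.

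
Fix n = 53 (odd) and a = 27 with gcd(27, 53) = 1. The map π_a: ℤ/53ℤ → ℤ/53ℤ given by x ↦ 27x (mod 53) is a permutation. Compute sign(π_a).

Trace 6: π^k(6) = [6, 3, 28, 14, 7, 30, 15] for k=0..6.
Decompose π into cycles: lengths [52, 1] (2 cycles, including the fixed point 0).
Σ(ℓ_i−1) = 53−2 = 51; sign = (−1)^51 = -1.
The Jacobi symbol (27|53) = -1 (Zolotarev) agrees.

-1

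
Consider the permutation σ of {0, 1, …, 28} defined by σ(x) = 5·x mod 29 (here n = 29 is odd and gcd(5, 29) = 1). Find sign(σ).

Orbit of 22 under x↦5x: [22, 23, 28, 24, 4, 20, 13]… (length divides ord_29(5)).
3 cycles of lengths [14, 14, 1].
29 − 3 = 26 transpositions; sign(π) = (−1)^26 = +1.

+1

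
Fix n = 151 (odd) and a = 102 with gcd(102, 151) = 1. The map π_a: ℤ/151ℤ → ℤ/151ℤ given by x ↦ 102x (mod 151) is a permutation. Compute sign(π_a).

-1

Orbit of 131 under x↦102x: [131, 74, 149, 98, 30, 40, 3]… (length divides ord_151(102)).
π_102 has 2 disjoint cycles with lengths [150, 1] on {0,…,150}.
2 cycles on 151: each ℓ→(−1)^(ℓ−1), product (−1)^149 = -1.
The Jacobi symbol (102|151) = -1 (Zolotarev) agrees.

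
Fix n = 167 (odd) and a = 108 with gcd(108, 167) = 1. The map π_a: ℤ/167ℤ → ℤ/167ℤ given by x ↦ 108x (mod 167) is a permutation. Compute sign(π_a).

Trace 14: π^k(14) = [14, 9, 137, 100, 112, 72, 94] for k=0..6.
Cycle type of π: 83×2 + 1; total 3 cycles.
3 cycles on 167: each ℓ→(−1)^(ℓ−1), product (−1)^164 = +1.
(108|167)_J = +1 (Zolotarev's lemma cross-check).

+1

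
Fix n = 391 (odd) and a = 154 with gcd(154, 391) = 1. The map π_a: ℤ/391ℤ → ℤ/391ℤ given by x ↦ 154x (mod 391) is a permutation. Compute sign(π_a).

Start at x=256: 256 → 324 → 239 → 52 → 188 → 18 → 35 → … (one orbit).
Cycle lengths of π_154 on ℤ/391ℤ: [11, 11, 11, 11, 11, 11, 11, 11, 11, 11, 11, 11, 11, 11, 11, 11, 11, 11, 11, 11, 11, 11, 11, 11, 11, 11, 11, 11, 11, 11, 11, 11, 11, 11, 1, 1, 1, 1, 1, 1, 1, 1, 1, 1, 1, 1, 1, 1, 1, 1, 1]; 51 cycles in total.
n − c = 391 − 51 = 340; sign = (−1)^340 = +1.
Check: (154/391) = +1 by Zolotarev.

+1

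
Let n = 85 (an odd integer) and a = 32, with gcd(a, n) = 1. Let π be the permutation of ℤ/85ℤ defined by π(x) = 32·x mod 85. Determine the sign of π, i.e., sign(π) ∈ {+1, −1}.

-1

Start at x=64: 64 → 8 → 1 → 32 → 4 → 43 → 16 → … (one orbit).
Cycle lengths of π_32 on ℤ/85ℤ: [8, 8, 8, 8, 8, 8, 8, 8, 8, 8, 4, 1]; 12 cycles in total.
85 − 12 = 73 transpositions; sign(π) = (−1)^73 = -1.
The Jacobi symbol (32|85) = -1 (Zolotarev) agrees.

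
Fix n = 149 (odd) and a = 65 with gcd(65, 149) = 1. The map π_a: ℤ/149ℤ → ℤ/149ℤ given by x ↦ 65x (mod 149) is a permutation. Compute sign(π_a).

Orbit of 133 under x↦65x: [133, 3, 46, 10, 54, 83, 31]… (length divides ord_149(65)).
Cycle lengths of π_65 on ℤ/149ℤ: [148, 1]; 2 cycles in total.
n − c = 149 − 2 = 147; sign = (−1)^147 = -1.

-1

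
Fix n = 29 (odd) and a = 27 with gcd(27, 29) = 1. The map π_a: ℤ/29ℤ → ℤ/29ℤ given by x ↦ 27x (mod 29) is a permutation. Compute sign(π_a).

Orbit of 14 under x↦27x: [14, 1, 27, 4, 21, 16, 26]… (length divides ord_29(27)).
Decompose π into cycles: lengths [28, 1] (2 cycles, including the fixed point 0).
With 2 cycles on 29 points, sign = (−1)^{29−2} = -1.
The Jacobi symbol (27|29) = -1 (Zolotarev) agrees.

-1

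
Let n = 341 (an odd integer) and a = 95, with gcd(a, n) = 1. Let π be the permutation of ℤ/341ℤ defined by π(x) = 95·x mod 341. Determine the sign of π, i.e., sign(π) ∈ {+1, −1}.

-1

Trace 140: π^k(140) = [140, 1, 95, 159, 101, 47, 32] for k=0..6.
Cycle type of π: 10×31 + 5×6 + 1; total 38 cycles.
Σ(ℓ_i−1) = 341−38 = 303; sign = (−1)^303 = -1.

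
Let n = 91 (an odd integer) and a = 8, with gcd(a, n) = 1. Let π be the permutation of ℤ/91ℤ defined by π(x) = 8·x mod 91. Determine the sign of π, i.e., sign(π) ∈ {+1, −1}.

-1

Start at x=57: 57 → 1 → 8 → 64 → 57 (one orbit).
The orbit structure of x ↦ 8x mod 91: 28 orbits of sizes [4, 4, 4, 4, 4, 4, 4, 4, 4, 4, 4, 4, 4, 4, 4, 4, 4, 4, 4, 4, 4, 1, 1, 1, 1, 1, 1, 1].
Σ(ℓ_i−1) = 91−28 = 63; sign = (−1)^63 = -1.
Check: (8/91) = -1 by Zolotarev.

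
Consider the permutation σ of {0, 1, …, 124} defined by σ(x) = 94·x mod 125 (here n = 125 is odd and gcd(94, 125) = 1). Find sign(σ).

Trace 61: π^k(61) = [61, 109, 121, 124, 31, 39, 41] for k=0..6.
Cycle type of π: 50×2 + 10×2 + 2×2 + 1; total 7 cycles.
sign(π) = (−1)^{n − #cycles} = (−1)^{125−7} = (−1)^118 = +1.
The Jacobi symbol (94|125) = +1 (Zolotarev) agrees.

+1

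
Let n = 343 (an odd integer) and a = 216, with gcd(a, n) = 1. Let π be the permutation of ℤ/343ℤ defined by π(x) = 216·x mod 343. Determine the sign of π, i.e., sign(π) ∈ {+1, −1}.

-1

Orbit of 216 under x↦216x: [216, 8, 13, 64, 104, 169, 146]… (length divides ord_343(216)).
Decompose π into cycles: lengths [98, 98, 98, 14, 14, 14, 2, 2, 2, 1] (10 cycles, including the fixed point 0).
343 − 10 = 333 transpositions; sign(π) = (−1)^333 = -1.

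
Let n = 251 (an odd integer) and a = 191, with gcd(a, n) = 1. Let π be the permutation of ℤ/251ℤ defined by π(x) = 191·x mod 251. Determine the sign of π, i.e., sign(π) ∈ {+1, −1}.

Start at x=205: 205 → 250 → 60 → 165 → 140 → 134 → 243 → … (one orbit).
The orbit structure of x ↦ 191x mod 251: 2 orbits of sizes [250, 1].
Σ(ℓ_i−1) = 251−2 = 249; sign = (−1)^249 = -1.

-1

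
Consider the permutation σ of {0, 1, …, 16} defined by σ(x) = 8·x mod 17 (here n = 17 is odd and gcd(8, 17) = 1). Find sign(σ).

Trace 1: π^k(1) = [1, 8, 13, 2, 16, 9, 4] for k=0..6.
π_8 has 3 disjoint cycles with lengths [8, 8, 1] on {0,…,16}.
sign(π) = (−1)^{n − #cycles} = (−1)^{17−3} = (−1)^14 = +1.
Zolotarev: (8|17) = +1, matching the cycle-count sign.

+1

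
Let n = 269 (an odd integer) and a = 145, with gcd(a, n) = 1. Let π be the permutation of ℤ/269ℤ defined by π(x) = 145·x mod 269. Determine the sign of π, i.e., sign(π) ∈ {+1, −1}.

Start at x=99: 99 → 98 → 222 → 179 → 131 → 165 → 253 → … (one orbit).
The orbit structure of x ↦ 145x mod 269: 2 orbits of sizes [268, 1].
269 − 2 = 267 transpositions; sign(π) = (−1)^267 = -1.
Via Zolotarev, sign(π_{145}) = (145|269) = -1.

-1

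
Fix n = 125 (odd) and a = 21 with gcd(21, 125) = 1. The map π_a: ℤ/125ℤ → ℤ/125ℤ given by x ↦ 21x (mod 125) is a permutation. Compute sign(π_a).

Trace 56: π^k(56) = [56, 51, 71, 116, 61, 31, 26] for k=0..6.
The orbit structure of x ↦ 21x mod 125: 13 orbits of sizes [25, 25, 25, 25, 5, 5, 5, 5, 1, 1, 1, 1, 1].
Σ(ℓ_i−1) = 125−13 = 112; sign = (−1)^112 = +1.
(21|125)_J = +1 (Zolotarev's lemma cross-check).

+1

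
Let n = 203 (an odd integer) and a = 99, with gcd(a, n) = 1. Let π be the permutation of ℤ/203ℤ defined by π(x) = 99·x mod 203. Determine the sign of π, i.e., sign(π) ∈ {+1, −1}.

-1

Orbit of 99 under x↦99x: [99, 57, 162, 1]… (length divides ord_203(99)).
Cycle lengths of π_99 on ℤ/203ℤ: [4, 4, 4, 4, 4, 4, 4, 4, 4, 4, 4, 4, 4, 4, 4, 4, 4, 4, 4, 4, 4, 4, 4, 4, 4, 4, 4, 4, 4, 4, 4, 4, 4, 4, 4, 4, 4, 4, 4, 4, 4, 4, 4, 4, 4, 4, 4, 4, 4, 1, 1, 1, 1, 1, 1, 1]; 56 cycles in total.
sign(π) = (−1)^{n − #cycles} = (−1)^{203−56} = (−1)^147 = -1.
Check: (99/203) = -1 by Zolotarev.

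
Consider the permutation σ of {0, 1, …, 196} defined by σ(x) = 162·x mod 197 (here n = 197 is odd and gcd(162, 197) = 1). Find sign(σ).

-1

Orbit of 18 under x↦162x: [18, 158, 183, 96, 186, 188, 118]… (length divides ord_197(162)).
Decompose π into cycles: lengths [196, 1] (2 cycles, including the fixed point 0).
Σ(ℓ_i−1) = 197−2 = 195; sign = (−1)^195 = -1.
Check: (162/197) = -1 by Zolotarev.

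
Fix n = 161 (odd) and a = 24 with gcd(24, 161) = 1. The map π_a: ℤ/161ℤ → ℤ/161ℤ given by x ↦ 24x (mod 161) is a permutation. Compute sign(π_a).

-1

Orbit of 139 under x↦24x: [139, 116, 47, 1, 24, 93]… (length divides ord_161(24)).
46 cycles of lengths [6, 6, 6, 6, 6, 6, 6, 6, 6, 6, 6, 6, 6, 6, 6, 6, 6, 6, 6, 6, 6, 6, 6, 1, 1, 1, 1, 1, 1, 1, 1, 1, 1, 1, 1, 1, 1, 1, 1, 1, 1, 1, 1, 1, 1, 1].
Σ(ℓ_i−1) = 161−46 = 115; sign = (−1)^115 = -1.
The Jacobi symbol (24|161) = -1 (Zolotarev) agrees.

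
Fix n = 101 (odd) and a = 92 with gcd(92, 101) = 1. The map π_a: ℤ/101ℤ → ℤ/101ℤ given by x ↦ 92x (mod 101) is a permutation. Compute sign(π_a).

+1

Start at x=25: 25 → 78 → 5 → 56 → 1 → 92 → 81 → … (one orbit).
π_92 has 5 disjoint cycles with lengths [25, 25, 25, 25, 1] on {0,…,100}.
With 5 cycles on 101 points, sign = (−1)^{101−5} = +1.
The Jacobi symbol (92|101) = +1 (Zolotarev) agrees.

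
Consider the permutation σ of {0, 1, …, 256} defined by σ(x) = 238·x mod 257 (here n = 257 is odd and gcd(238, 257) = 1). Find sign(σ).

Trace 217: π^k(217) = [217, 246, 209, 141, 148, 15, 229] for k=0..6.
Cycle type of π: 256 + 1; total 2 cycles.
257 − 2 = 255 transpositions; sign(π) = (−1)^255 = -1.
The Jacobi symbol (238|257) = -1 (Zolotarev) agrees.

-1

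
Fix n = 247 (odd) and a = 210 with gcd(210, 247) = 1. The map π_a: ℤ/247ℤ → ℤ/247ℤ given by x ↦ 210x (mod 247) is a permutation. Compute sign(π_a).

Trace 115: π^k(115) = [115, 191, 96, 153, 20, 1, 210] for k=0..6.
Decompose π into cycles: lengths [12, 12, 12, 12, 12, 12, 12, 12, 12, 12, 12, 12, 12, 12, 12, 12, 12, 12, 12, 1, 1, 1, 1, 1, 1, 1, 1, 1, 1, 1, 1, 1, 1, 1, 1, 1, 1, 1] (38 cycles, including the fixed point 0).
n − c = 247 − 38 = 209; sign = (−1)^209 = -1.

-1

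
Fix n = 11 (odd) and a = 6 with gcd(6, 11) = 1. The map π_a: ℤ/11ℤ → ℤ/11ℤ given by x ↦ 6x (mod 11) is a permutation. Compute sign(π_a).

Start at x=6: 6 → 3 → 7 → 9 → 10 → 5 → 8 → … (one orbit).
Cycle lengths of π_6 on ℤ/11ℤ: [10, 1]; 2 cycles in total.
11 − 2 = 9 transpositions; sign(π) = (−1)^9 = -1.
The Jacobi symbol (6|11) = -1 (Zolotarev) agrees.

-1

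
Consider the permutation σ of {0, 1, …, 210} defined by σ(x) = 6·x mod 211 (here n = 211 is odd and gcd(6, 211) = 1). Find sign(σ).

+1

Orbit of 56 under x↦6x: [56, 125, 117, 69, 203, 163, 134]… (length divides ord_211(6)).
The orbit structure of x ↦ 6x mod 211: 3 orbits of sizes [105, 105, 1].
3 cycles on 211: each ℓ→(−1)^(ℓ−1), product (−1)^208 = +1.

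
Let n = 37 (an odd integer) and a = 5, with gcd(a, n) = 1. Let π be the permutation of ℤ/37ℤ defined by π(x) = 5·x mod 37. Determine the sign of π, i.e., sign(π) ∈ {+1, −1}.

-1

Trace 12: π^k(12) = [12, 23, 4, 20, 26, 19, 21] for k=0..6.
Cycle lengths of π_5 on ℤ/37ℤ: [36, 1]; 2 cycles in total.
n − c = 37 − 2 = 35; sign = (−1)^35 = -1.
(5|37)_J = -1 (Zolotarev's lemma cross-check).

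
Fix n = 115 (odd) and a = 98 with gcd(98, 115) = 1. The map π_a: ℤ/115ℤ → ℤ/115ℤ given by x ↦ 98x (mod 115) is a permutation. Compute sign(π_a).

Orbit of 24 under x↦98x: [24, 52, 36, 78, 54, 2, 81]… (length divides ord_115(98)).
The orbit structure of x ↦ 98x mod 115: 6 orbits of sizes [44, 44, 11, 11, 4, 1].
6 cycles on 115: each ℓ→(−1)^(ℓ−1), product (−1)^109 = -1.
Check: (98/115) = -1 by Zolotarev.

-1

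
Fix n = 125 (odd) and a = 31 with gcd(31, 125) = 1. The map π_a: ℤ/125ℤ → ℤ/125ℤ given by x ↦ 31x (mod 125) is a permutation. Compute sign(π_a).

+1

Start at x=96: 96 → 101 → 6 → 61 → 16 → 121 → 1 → … (one orbit).
The orbit structure of x ↦ 31x mod 125: 13 orbits of sizes [25, 25, 25, 25, 5, 5, 5, 5, 1, 1, 1, 1, 1].
With 13 cycles on 125 points, sign = (−1)^{125−13} = +1.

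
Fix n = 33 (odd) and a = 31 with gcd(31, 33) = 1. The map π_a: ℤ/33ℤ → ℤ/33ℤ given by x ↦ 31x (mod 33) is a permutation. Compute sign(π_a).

+1

Trace 1: π^k(1) = [1, 31, 4, 25, 16] for k=0..4.
Cycle type of π: 5×6 + 1×3; total 9 cycles.
With 9 cycles on 33 points, sign = (−1)^{33−9} = +1.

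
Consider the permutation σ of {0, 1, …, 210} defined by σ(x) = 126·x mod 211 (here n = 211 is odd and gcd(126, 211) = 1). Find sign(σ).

Orbit of 81 under x↦126x: [81, 78, 122, 180, 103, 107, 189]… (length divides ord_211(126)).
Cycle lengths of π_126 on ℤ/211ℤ: [105, 105, 1]; 3 cycles in total.
n − c = 211 − 3 = 208; sign = (−1)^208 = +1.
The Jacobi symbol (126|211) = +1 (Zolotarev) agrees.

+1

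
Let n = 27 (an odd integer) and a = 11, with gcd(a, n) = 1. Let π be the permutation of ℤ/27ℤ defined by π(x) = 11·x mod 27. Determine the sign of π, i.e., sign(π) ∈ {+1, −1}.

Orbit of 1 under x↦11x: [1, 11, 13, 8, 7, 23, 10]… (length divides ord_27(11)).
Cycle type of π: 18 + 6 + 2 + 1; total 4 cycles.
With 4 cycles on 27 points, sign = (−1)^{27−4} = -1.
Check: (11/27) = -1 by Zolotarev.

-1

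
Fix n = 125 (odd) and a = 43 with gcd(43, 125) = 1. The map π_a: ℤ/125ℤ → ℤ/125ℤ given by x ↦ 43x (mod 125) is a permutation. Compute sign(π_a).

Start at x=57: 57 → 76 → 18 → 24 → 32 → 1 → 43 → … (one orbit).
Decompose π into cycles: lengths [20, 20, 20, 20, 20, 4, 4, 4, 4, 4, 4, 1] (12 cycles, including the fixed point 0).
n − c = 125 − 12 = 113; sign = (−1)^113 = -1.

-1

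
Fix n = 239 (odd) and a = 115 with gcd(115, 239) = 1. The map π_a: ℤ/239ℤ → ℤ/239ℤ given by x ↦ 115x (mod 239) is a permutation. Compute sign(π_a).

Trace 28: π^k(28) = [28, 113, 89, 197, 189, 225, 63] for k=0..6.
Decompose π into cycles: lengths [238, 1] (2 cycles, including the fixed point 0).
sign(π) = (−1)^{n − #cycles} = (−1)^{239−2} = (−1)^237 = -1.

-1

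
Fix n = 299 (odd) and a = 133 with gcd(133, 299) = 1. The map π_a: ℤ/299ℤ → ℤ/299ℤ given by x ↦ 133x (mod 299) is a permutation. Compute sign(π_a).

+1

Trace 100: π^k(100) = [100, 144, 16, 35, 170, 185, 87] for k=0..6.
Cycle lengths of π_133 on ℤ/299ℤ: [33, 33, 33, 33, 33, 33, 33, 33, 11, 11, 3, 3, 3, 3, 1]; 15 cycles in total.
15 cycles on 299: each ℓ→(−1)^(ℓ−1), product (−1)^284 = +1.
Check: (133/299) = +1 by Zolotarev.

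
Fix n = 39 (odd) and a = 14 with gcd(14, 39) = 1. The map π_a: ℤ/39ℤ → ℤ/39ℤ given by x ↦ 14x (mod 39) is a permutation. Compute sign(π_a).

-1

Start at x=1: 1 → 14 → 1 (one orbit).
Decompose π into cycles: lengths [2, 2, 2, 2, 2, 2, 2, 2, 2, 2, 2, 2, 2, 1, 1, 1, 1, 1, 1, 1, 1, 1, 1, 1, 1, 1] (26 cycles, including the fixed point 0).
n − c = 39 − 26 = 13; sign = (−1)^13 = -1.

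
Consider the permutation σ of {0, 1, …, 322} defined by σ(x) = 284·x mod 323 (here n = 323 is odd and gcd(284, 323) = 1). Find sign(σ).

Trace 134: π^k(134) = [134, 265, 1, 284, 229, 113, 115] for k=0..6.
The orbit structure of x ↦ 284x mod 323: 29 orbits of sizes [16, 16, 16, 16, 16, 16, 16, 16, 16, 16, 16, 16, 16, 16, 16, 16, 16, 16, 16, 2, 2, 2, 2, 2, 2, 2, 2, 2, 1].
sign(π) = (−1)^{n − #cycles} = (−1)^{323−29} = (−1)^294 = +1.
Zolotarev: (284|323) = +1, matching the cycle-count sign.

+1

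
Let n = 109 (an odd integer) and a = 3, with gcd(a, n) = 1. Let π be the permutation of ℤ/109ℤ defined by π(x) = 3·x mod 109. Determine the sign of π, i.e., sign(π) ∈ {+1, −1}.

+1

Orbit of 5 under x↦3x: [5, 15, 45, 26, 78, 16, 48]… (length divides ord_109(3)).
Decompose π into cycles: lengths [27, 27, 27, 27, 1] (5 cycles, including the fixed point 0).
sign(π) = (−1)^{n − #cycles} = (−1)^{109−5} = (−1)^104 = +1.
Via Zolotarev, sign(π_{3}) = (3|109) = +1.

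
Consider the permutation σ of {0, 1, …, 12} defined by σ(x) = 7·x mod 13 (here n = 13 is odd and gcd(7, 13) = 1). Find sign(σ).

-1

Start at x=3: 3 → 8 → 4 → 2 → 1 → 7 → 10 → … (one orbit).
2 cycles of lengths [12, 1].
Σ(ℓ_i−1) = 13−2 = 11; sign = (−1)^11 = -1.
The Jacobi symbol (7|13) = -1 (Zolotarev) agrees.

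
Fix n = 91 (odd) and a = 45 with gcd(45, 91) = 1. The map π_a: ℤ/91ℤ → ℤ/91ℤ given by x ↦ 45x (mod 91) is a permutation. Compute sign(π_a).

Trace 83: π^k(83) = [83, 4, 89, 1, 45, 23, 34] for k=0..6.
9 cycles of lengths [12, 12, 12, 12, 12, 12, 12, 6, 1].
9 cycles on 91: each ℓ→(−1)^(ℓ−1), product (−1)^82 = +1.

+1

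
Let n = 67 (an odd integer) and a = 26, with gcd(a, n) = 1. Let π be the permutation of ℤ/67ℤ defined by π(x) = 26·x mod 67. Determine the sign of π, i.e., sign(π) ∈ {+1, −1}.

Orbit of 4 under x↦26x: [4, 37, 24, 21, 10, 59, 60]… (length divides ord_67(26)).
3 cycles of lengths [33, 33, 1].
n − c = 67 − 3 = 64; sign = (−1)^64 = +1.
(26|67)_J = +1 (Zolotarev's lemma cross-check).

+1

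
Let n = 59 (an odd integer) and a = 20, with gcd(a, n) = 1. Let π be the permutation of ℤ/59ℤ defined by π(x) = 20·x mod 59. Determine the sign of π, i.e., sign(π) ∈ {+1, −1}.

Start at x=3: 3 → 1 → 20 → 46 → 35 → 51 → 17 → … (one orbit).
The orbit structure of x ↦ 20x mod 59: 3 orbits of sizes [29, 29, 1].
With 3 cycles on 59 points, sign = (−1)^{59−3} = +1.
Via Zolotarev, sign(π_{20}) = (20|59) = +1.

+1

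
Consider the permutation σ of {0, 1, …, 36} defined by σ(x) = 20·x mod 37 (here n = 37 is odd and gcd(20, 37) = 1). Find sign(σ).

Trace 18: π^k(18) = [18, 27, 22, 33, 31, 28, 5] for k=0..6.
The orbit structure of x ↦ 20x mod 37: 2 orbits of sizes [36, 1].
With 2 cycles on 37 points, sign = (−1)^{37−2} = -1.

-1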